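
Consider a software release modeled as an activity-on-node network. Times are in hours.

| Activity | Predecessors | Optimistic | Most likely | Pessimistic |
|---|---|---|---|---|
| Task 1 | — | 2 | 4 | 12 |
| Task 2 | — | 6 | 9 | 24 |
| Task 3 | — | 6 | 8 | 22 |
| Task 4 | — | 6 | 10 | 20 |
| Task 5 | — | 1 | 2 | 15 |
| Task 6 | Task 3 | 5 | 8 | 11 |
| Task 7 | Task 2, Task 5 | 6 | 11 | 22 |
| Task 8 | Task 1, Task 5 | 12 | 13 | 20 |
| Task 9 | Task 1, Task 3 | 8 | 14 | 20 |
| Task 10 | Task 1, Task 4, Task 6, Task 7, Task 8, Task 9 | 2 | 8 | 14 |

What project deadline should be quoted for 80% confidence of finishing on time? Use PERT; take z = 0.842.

te_Task 1 = (2 + 4·4 + 12)/6 = 30/6 = 5; σ²_Task 1 = ((12−2)/6)² = 2.778
te_Task 2 = (6 + 4·9 + 24)/6 = 66/6 = 11; σ²_Task 2 = ((24−6)/6)² = 9.000
te_Task 3 = (6 + 4·8 + 22)/6 = 60/6 = 10; σ²_Task 3 = ((22−6)/6)² = 7.111
te_Task 4 = (6 + 4·10 + 20)/6 = 66/6 = 11; σ²_Task 4 = ((20−6)/6)² = 5.444
te_Task 5 = (1 + 4·2 + 15)/6 = 24/6 = 4; σ²_Task 5 = ((15−1)/6)² = 5.444
te_Task 6 = (5 + 4·8 + 11)/6 = 48/6 = 8; σ²_Task 6 = ((11−5)/6)² = 1.000
te_Task 7 = (6 + 4·11 + 22)/6 = 72/6 = 12; σ²_Task 7 = ((22−6)/6)² = 7.111
te_Task 8 = (12 + 4·13 + 20)/6 = 84/6 = 14; σ²_Task 8 = ((20−12)/6)² = 1.778
te_Task 9 = (8 + 4·14 + 20)/6 = 84/6 = 14; σ²_Task 9 = ((20−8)/6)² = 4.000
te_Task 10 = (2 + 4·8 + 14)/6 = 48/6 = 8; σ²_Task 10 = ((14−2)/6)² = 4.000

Forward pass:
ES_Task 1 = 0; EF_Task 1 = 5
ES_Task 2 = 0; EF_Task 2 = 11
ES_Task 3 = 0; EF_Task 3 = 10
ES_Task 4 = 0; EF_Task 4 = 11
ES_Task 5 = 0; EF_Task 5 = 4
ES_Task 6 = 10; EF_Task 6 = 10+8 = 18
ES_Task 7 = max(EF_Task 2=11, EF_Task 5=4) = 11; EF_Task 7 = 11+12 = 23
ES_Task 8 = max(EF_Task 1=5, EF_Task 5=4) = 5; EF_Task 8 = 5+14 = 19
ES_Task 9 = max(EF_Task 1=5, EF_Task 3=10) = 10; EF_Task 9 = 10+14 = 24
ES_Task 10 = max(EF_Task 1=5, EF_Task 4=11, EF_Task 6=18, EF_Task 7=23, EF_Task 8=19, EF_Task 9=24) = 24; EF_Task 10 = 24+8 = 32
Expected project duration μ = 32 hours. Critical path: Task 3 → Task 9 → Task 10.

Variance along critical path = 7.111 + 4.000 + 4.000 = 15.111; σ = 3.887 hours.
D = μ + z·σ = 32 + 0.842·3.887 = 35.3 hours

35.3 hours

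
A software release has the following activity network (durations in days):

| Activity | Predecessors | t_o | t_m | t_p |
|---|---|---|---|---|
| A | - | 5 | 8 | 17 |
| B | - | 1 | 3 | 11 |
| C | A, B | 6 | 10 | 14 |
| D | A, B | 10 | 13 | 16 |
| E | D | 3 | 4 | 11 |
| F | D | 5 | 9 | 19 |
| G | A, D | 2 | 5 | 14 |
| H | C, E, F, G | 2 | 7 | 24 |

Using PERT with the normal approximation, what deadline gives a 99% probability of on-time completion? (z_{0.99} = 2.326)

52.4 days

te_A = (5 + 4·8 + 17)/6 = 54/6 = 9; σ²_A = ((17−5)/6)² = 4.000
te_B = (1 + 4·3 + 11)/6 = 24/6 = 4; σ²_B = ((11−1)/6)² = 2.778
te_C = (6 + 4·10 + 14)/6 = 60/6 = 10; σ²_C = ((14−6)/6)² = 1.778
te_D = (10 + 4·13 + 16)/6 = 78/6 = 13; σ²_D = ((16−10)/6)² = 1.000
te_E = (3 + 4·4 + 11)/6 = 30/6 = 5; σ²_E = ((11−3)/6)² = 1.778
te_F = (5 + 4·9 + 19)/6 = 60/6 = 10; σ²_F = ((19−5)/6)² = 5.444
te_G = (2 + 4·5 + 14)/6 = 36/6 = 6; σ²_G = ((14−2)/6)² = 4.000
te_H = (2 + 4·7 + 24)/6 = 54/6 = 9; σ²_H = ((24−2)/6)² = 13.444

Forward pass:
ES_A = 0; EF_A = 9
ES_B = 0; EF_B = 4
ES_C = max(EF_A=9, EF_B=4) = 9; EF_C = 9+10 = 19
ES_D = max(EF_A=9, EF_B=4) = 9; EF_D = 9+13 = 22
ES_E = 22; EF_E = 22+5 = 27
ES_F = 22; EF_F = 22+10 = 32
ES_G = max(EF_A=9, EF_D=22) = 22; EF_G = 22+6 = 28
ES_H = max(EF_C=19, EF_E=27, EF_F=32, EF_G=28) = 32; EF_H = 32+9 = 41
Expected project duration μ = 41 days. Critical path: A → D → F → H.

Variance along critical path = 4.000 + 1.000 + 5.444 + 13.444 = 23.889; σ = 4.888 days.
D = μ + z·σ = 41 + 2.326·4.888 = 52.4 days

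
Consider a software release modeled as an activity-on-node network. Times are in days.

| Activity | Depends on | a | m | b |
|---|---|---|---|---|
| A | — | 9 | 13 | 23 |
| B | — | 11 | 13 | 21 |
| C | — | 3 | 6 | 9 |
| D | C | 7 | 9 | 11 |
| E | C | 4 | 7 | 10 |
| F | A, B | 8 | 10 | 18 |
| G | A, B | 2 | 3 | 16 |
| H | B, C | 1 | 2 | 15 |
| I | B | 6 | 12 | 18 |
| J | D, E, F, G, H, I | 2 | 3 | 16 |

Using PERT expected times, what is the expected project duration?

31 days

te_A = (9 + 4·13 + 23)/6 = 84/6 = 14
te_B = (11 + 4·13 + 21)/6 = 84/6 = 14
te_C = (3 + 4·6 + 9)/6 = 36/6 = 6
te_D = (7 + 4·9 + 11)/6 = 54/6 = 9
te_E = (4 + 4·7 + 10)/6 = 42/6 = 7
te_F = (8 + 4·10 + 18)/6 = 66/6 = 11
te_G = (2 + 4·3 + 16)/6 = 30/6 = 5
te_H = (1 + 4·2 + 15)/6 = 24/6 = 4
te_I = (6 + 4·12 + 18)/6 = 72/6 = 12
te_J = (2 + 4·3 + 16)/6 = 30/6 = 5

Forward pass:
ES_A = 0; EF_A = 14
ES_B = 0; EF_B = 14
ES_C = 0; EF_C = 6
ES_D = 6; EF_D = 6+9 = 15
ES_E = 6; EF_E = 6+7 = 13
ES_F = max(EF_A=14, EF_B=14) = 14; EF_F = 14+11 = 25
ES_G = max(EF_A=14, EF_B=14) = 14; EF_G = 14+5 = 19
ES_H = max(EF_B=14, EF_C=6) = 14; EF_H = 14+4 = 18
ES_I = 14; EF_I = 14+12 = 26
ES_J = max(EF_D=15, EF_E=13, EF_F=25, EF_G=19, EF_H=18, EF_I=26) = 26; EF_J = 26+5 = 31
Expected project duration μ = 31 days. Critical path: B → I → J.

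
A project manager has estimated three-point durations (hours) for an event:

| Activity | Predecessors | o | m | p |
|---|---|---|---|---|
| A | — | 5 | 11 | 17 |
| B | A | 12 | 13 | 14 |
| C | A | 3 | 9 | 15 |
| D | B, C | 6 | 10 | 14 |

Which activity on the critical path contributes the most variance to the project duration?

te_A = (5 + 4·11 + 17)/6 = 66/6 = 11; σ²_A = ((17−5)/6)² = 4.000
te_B = (12 + 4·13 + 14)/6 = 78/6 = 13; σ²_B = ((14−12)/6)² = 0.111
te_C = (3 + 4·9 + 15)/6 = 54/6 = 9; σ²_C = ((15−3)/6)² = 4.000
te_D = (6 + 4·10 + 14)/6 = 60/6 = 10; σ²_D = ((14−6)/6)² = 1.778

Forward pass:
ES_A = 0; EF_A = 11
ES_B = 11; EF_B = 11+13 = 24
ES_C = 11; EF_C = 11+9 = 20
ES_D = max(EF_B=24, EF_C=20) = 24; EF_D = 24+10 = 34
Expected project duration μ = 34 hours. Critical path: A → B → D.

Variances on critical path: σ²_A=4.000, σ²_B=0.111, σ²_D=1.778.
Largest is σ²_A = 4.000.

A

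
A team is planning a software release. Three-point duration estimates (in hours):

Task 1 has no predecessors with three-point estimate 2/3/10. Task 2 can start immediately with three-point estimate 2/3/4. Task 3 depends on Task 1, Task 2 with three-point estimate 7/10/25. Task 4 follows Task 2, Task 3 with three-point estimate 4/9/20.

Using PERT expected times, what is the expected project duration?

26 hours

te_Task 1 = (2 + 4·3 + 10)/6 = 24/6 = 4
te_Task 2 = (2 + 4·3 + 4)/6 = 18/6 = 3
te_Task 3 = (7 + 4·10 + 25)/6 = 72/6 = 12
te_Task 4 = (4 + 4·9 + 20)/6 = 60/6 = 10

Forward pass:
ES_Task 1 = 0; EF_Task 1 = 4
ES_Task 2 = 0; EF_Task 2 = 3
ES_Task 3 = max(EF_Task 1=4, EF_Task 2=3) = 4; EF_Task 3 = 4+12 = 16
ES_Task 4 = max(EF_Task 2=3, EF_Task 3=16) = 16; EF_Task 4 = 16+10 = 26
Expected project duration μ = 26 hours. Critical path: Task 1 → Task 3 → Task 4.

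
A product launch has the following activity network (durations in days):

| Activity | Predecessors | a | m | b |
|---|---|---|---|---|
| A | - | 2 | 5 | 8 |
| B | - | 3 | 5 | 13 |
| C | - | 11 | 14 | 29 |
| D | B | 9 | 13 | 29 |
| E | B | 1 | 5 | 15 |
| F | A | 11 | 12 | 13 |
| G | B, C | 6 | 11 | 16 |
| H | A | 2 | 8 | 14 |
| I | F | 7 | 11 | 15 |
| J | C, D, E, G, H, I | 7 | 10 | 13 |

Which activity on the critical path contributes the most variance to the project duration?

I

te_A = (2 + 4·5 + 8)/6 = 30/6 = 5; σ²_A = ((8−2)/6)² = 1.000
te_B = (3 + 4·5 + 13)/6 = 36/6 = 6; σ²_B = ((13−3)/6)² = 2.778
te_C = (11 + 4·14 + 29)/6 = 96/6 = 16; σ²_C = ((29−11)/6)² = 9.000
te_D = (9 + 4·13 + 29)/6 = 90/6 = 15; σ²_D = ((29−9)/6)² = 11.111
te_E = (1 + 4·5 + 15)/6 = 36/6 = 6; σ²_E = ((15−1)/6)² = 5.444
te_F = (11 + 4·12 + 13)/6 = 72/6 = 12; σ²_F = ((13−11)/6)² = 0.111
te_G = (6 + 4·11 + 16)/6 = 66/6 = 11; σ²_G = ((16−6)/6)² = 2.778
te_H = (2 + 4·8 + 14)/6 = 48/6 = 8; σ²_H = ((14−2)/6)² = 4.000
te_I = (7 + 4·11 + 15)/6 = 66/6 = 11; σ²_I = ((15−7)/6)² = 1.778
te_J = (7 + 4·10 + 13)/6 = 60/6 = 10; σ²_J = ((13−7)/6)² = 1.000

Forward pass:
ES_A = 0; EF_A = 5
ES_B = 0; EF_B = 6
ES_C = 0; EF_C = 16
ES_D = 6; EF_D = 6+15 = 21
ES_E = 6; EF_E = 6+6 = 12
ES_F = 5; EF_F = 5+12 = 17
ES_G = max(EF_B=6, EF_C=16) = 16; EF_G = 16+11 = 27
ES_H = 5; EF_H = 5+8 = 13
ES_I = 17; EF_I = 17+11 = 28
ES_J = max(EF_C=16, EF_D=21, EF_E=12, EF_G=27, EF_H=13, EF_I=28) = 28; EF_J = 28+10 = 38
Expected project duration μ = 38 days. Critical path: A → F → I → J.

Variances on critical path: σ²_A=1.000, σ²_F=0.111, σ²_I=1.778, σ²_J=1.000.
Largest is σ²_I = 1.778.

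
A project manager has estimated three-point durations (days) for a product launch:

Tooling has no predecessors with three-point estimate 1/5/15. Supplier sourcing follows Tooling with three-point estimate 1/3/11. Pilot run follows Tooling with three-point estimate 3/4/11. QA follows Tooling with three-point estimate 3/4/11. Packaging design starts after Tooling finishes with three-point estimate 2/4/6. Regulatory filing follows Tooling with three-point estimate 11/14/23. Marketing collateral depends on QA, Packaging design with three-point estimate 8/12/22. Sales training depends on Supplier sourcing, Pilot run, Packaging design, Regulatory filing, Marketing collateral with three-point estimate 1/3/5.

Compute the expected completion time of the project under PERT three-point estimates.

te_Tooling = (1 + 4·5 + 15)/6 = 36/6 = 6
te_Supplier sourcing = (1 + 4·3 + 11)/6 = 24/6 = 4
te_Pilot run = (3 + 4·4 + 11)/6 = 30/6 = 5
te_QA = (3 + 4·4 + 11)/6 = 30/6 = 5
te_Packaging design = (2 + 4·4 + 6)/6 = 24/6 = 4
te_Regulatory filing = (11 + 4·14 + 23)/6 = 90/6 = 15
te_Marketing collateral = (8 + 4·12 + 22)/6 = 78/6 = 13
te_Sales training = (1 + 4·3 + 5)/6 = 18/6 = 3

Forward pass:
ES_Tooling = 0; EF_Tooling = 6
ES_Supplier sourcing = 6; EF_Supplier sourcing = 6+4 = 10
ES_Pilot run = 6; EF_Pilot run = 6+5 = 11
ES_QA = 6; EF_QA = 6+5 = 11
ES_Packaging design = 6; EF_Packaging design = 6+4 = 10
ES_Regulatory filing = 6; EF_Regulatory filing = 6+15 = 21
ES_Marketing collateral = max(EF_QA=11, EF_Packaging design=10) = 11; EF_Marketing collateral = 11+13 = 24
ES_Sales training = max(EF_Supplier sourcing=10, EF_Pilot run=11, EF_Packaging design=10, EF_Regulatory filing=21, EF_Marketing collateral=24) = 24; EF_Sales training = 24+3 = 27
Expected project duration μ = 27 days. Critical path: Tooling → QA → Marketing collateral → Sales training.

27 days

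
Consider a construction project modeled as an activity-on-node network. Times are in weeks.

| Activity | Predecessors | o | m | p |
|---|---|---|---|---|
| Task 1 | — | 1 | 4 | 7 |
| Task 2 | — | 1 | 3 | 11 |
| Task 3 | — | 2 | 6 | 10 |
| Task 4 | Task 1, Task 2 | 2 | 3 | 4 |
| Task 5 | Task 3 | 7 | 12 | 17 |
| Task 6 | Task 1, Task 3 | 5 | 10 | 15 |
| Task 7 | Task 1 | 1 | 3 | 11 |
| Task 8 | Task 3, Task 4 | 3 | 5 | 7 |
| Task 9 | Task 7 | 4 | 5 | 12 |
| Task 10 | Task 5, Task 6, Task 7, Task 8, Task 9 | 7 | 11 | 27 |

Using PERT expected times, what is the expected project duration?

31 weeks

te_Task 1 = (1 + 4·4 + 7)/6 = 24/6 = 4
te_Task 2 = (1 + 4·3 + 11)/6 = 24/6 = 4
te_Task 3 = (2 + 4·6 + 10)/6 = 36/6 = 6
te_Task 4 = (2 + 4·3 + 4)/6 = 18/6 = 3
te_Task 5 = (7 + 4·12 + 17)/6 = 72/6 = 12
te_Task 6 = (5 + 4·10 + 15)/6 = 60/6 = 10
te_Task 7 = (1 + 4·3 + 11)/6 = 24/6 = 4
te_Task 8 = (3 + 4·5 + 7)/6 = 30/6 = 5
te_Task 9 = (4 + 4·5 + 12)/6 = 36/6 = 6
te_Task 10 = (7 + 4·11 + 27)/6 = 78/6 = 13

Forward pass:
ES_Task 1 = 0; EF_Task 1 = 4
ES_Task 2 = 0; EF_Task 2 = 4
ES_Task 3 = 0; EF_Task 3 = 6
ES_Task 4 = max(EF_Task 1=4, EF_Task 2=4) = 4; EF_Task 4 = 4+3 = 7
ES_Task 5 = 6; EF_Task 5 = 6+12 = 18
ES_Task 6 = max(EF_Task 1=4, EF_Task 3=6) = 6; EF_Task 6 = 6+10 = 16
ES_Task 7 = 4; EF_Task 7 = 4+4 = 8
ES_Task 8 = max(EF_Task 3=6, EF_Task 4=7) = 7; EF_Task 8 = 7+5 = 12
ES_Task 9 = 8; EF_Task 9 = 8+6 = 14
ES_Task 10 = max(EF_Task 5=18, EF_Task 6=16, EF_Task 7=8, EF_Task 8=12, EF_Task 9=14) = 18; EF_Task 10 = 18+13 = 31
Expected project duration μ = 31 weeks. Critical path: Task 3 → Task 5 → Task 10.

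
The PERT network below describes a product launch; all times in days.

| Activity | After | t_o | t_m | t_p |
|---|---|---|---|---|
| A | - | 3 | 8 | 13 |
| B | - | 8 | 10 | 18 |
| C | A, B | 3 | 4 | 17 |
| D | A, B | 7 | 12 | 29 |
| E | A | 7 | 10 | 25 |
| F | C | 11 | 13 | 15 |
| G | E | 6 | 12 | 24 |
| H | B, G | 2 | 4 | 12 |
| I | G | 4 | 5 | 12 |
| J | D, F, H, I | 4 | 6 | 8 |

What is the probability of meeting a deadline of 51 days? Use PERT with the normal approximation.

0.895

te_A = (3 + 4·8 + 13)/6 = 48/6 = 8; σ²_A = ((13−3)/6)² = 2.778
te_B = (8 + 4·10 + 18)/6 = 66/6 = 11; σ²_B = ((18−8)/6)² = 2.778
te_C = (3 + 4·4 + 17)/6 = 36/6 = 6; σ²_C = ((17−3)/6)² = 5.444
te_D = (7 + 4·12 + 29)/6 = 84/6 = 14; σ²_D = ((29−7)/6)² = 13.444
te_E = (7 + 4·10 + 25)/6 = 72/6 = 12; σ²_E = ((25−7)/6)² = 9.000
te_F = (11 + 4·13 + 15)/6 = 78/6 = 13; σ²_F = ((15−11)/6)² = 0.444
te_G = (6 + 4·12 + 24)/6 = 78/6 = 13; σ²_G = ((24−6)/6)² = 9.000
te_H = (2 + 4·4 + 12)/6 = 30/6 = 5; σ²_H = ((12−2)/6)² = 2.778
te_I = (4 + 4·5 + 12)/6 = 36/6 = 6; σ²_I = ((12−4)/6)² = 1.778
te_J = (4 + 4·6 + 8)/6 = 36/6 = 6; σ²_J = ((8−4)/6)² = 0.444

Forward pass:
ES_A = 0; EF_A = 8
ES_B = 0; EF_B = 11
ES_C = max(EF_A=8, EF_B=11) = 11; EF_C = 11+6 = 17
ES_D = max(EF_A=8, EF_B=11) = 11; EF_D = 11+14 = 25
ES_E = 8; EF_E = 8+12 = 20
ES_F = 17; EF_F = 17+13 = 30
ES_G = 20; EF_G = 20+13 = 33
ES_H = max(EF_B=11, EF_G=33) = 33; EF_H = 33+5 = 38
ES_I = 33; EF_I = 33+6 = 39
ES_J = max(EF_D=25, EF_F=30, EF_H=38, EF_I=39) = 39; EF_J = 39+6 = 45
Expected project duration μ = 45 days. Critical path: A → E → G → I → J.

Variance along critical path = 2.778 + 9.000 + 9.000 + 1.778 + 0.444 = 23.000; σ = √23.000 = 4.796 days.
Z = (51 − 45) / 4.796 = 1.251
P(T ≤ 51) = Φ(1.251) ≈ 0.895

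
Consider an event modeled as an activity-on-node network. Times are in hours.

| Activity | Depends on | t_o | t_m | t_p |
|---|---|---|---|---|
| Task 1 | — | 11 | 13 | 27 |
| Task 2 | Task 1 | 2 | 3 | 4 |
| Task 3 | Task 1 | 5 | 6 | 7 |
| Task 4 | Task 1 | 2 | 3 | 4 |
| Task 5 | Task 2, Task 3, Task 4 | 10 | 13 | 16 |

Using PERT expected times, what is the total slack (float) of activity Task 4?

te_Task 1 = (11 + 4·13 + 27)/6 = 90/6 = 15
te_Task 2 = (2 + 4·3 + 4)/6 = 18/6 = 3
te_Task 3 = (5 + 4·6 + 7)/6 = 36/6 = 6
te_Task 4 = (2 + 4·3 + 4)/6 = 18/6 = 3
te_Task 5 = (10 + 4·13 + 16)/6 = 78/6 = 13

Forward pass:
ES_Task 1 = 0; EF_Task 1 = 15
ES_Task 2 = 15; EF_Task 2 = 15+3 = 18
ES_Task 3 = 15; EF_Task 3 = 15+6 = 21
ES_Task 4 = 15; EF_Task 4 = 15+3 = 18
ES_Task 5 = max(EF_Task 2=18, EF_Task 3=21, EF_Task 4=18) = 21; EF_Task 5 = 21+13 = 34
Expected project duration μ = 34 hours. Critical path: Task 1 → Task 3 → Task 5.

Backward pass:
LF_Task 5 = 34; LS_Task 5 = 34−13 = 21
LF_Task 4 = LS_Task 5 = 21; LS_Task 4 = 21−3 = 18
LF_Task 3 = LS_Task 5 = 21; LS_Task 3 = 21−6 = 15
LF_Task 2 = LS_Task 5 = 21; LS_Task 2 = 21−3 = 18
LF_Task 1 = min(LS_Task 2=18, LS_Task 3=15, LS_Task 4=18) = 15; LS_Task 1 = 15−15 = 0
Slack_Task 4 = LS_Task 4 − ES_Task 4 = 18 − 15 = 3

3 hours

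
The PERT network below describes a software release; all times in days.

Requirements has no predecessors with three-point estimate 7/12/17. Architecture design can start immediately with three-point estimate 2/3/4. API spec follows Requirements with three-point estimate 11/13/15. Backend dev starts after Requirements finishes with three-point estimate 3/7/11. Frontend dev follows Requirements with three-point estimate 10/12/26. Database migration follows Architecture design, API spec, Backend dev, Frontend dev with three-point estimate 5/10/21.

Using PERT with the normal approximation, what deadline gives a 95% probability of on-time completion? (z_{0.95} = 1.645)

te_Requirements = (7 + 4·12 + 17)/6 = 72/6 = 12; σ²_Requirements = ((17−7)/6)² = 2.778
te_Architecture design = (2 + 4·3 + 4)/6 = 18/6 = 3; σ²_Architecture design = ((4−2)/6)² = 0.111
te_API spec = (11 + 4·13 + 15)/6 = 78/6 = 13; σ²_API spec = ((15−11)/6)² = 0.444
te_Backend dev = (3 + 4·7 + 11)/6 = 42/6 = 7; σ²_Backend dev = ((11−3)/6)² = 1.778
te_Frontend dev = (10 + 4·12 + 26)/6 = 84/6 = 14; σ²_Frontend dev = ((26−10)/6)² = 7.111
te_Database migration = (5 + 4·10 + 21)/6 = 66/6 = 11; σ²_Database migration = ((21−5)/6)² = 7.111

Forward pass:
ES_Requirements = 0; EF_Requirements = 12
ES_Architecture design = 0; EF_Architecture design = 3
ES_API spec = 12; EF_API spec = 12+13 = 25
ES_Backend dev = 12; EF_Backend dev = 12+7 = 19
ES_Frontend dev = 12; EF_Frontend dev = 12+14 = 26
ES_Database migration = max(EF_Architecture design=3, EF_API spec=25, EF_Backend dev=19, EF_Frontend dev=26) = 26; EF_Database migration = 26+11 = 37
Expected project duration μ = 37 days. Critical path: Requirements → Frontend dev → Database migration.

Variance along critical path = 2.778 + 7.111 + 7.111 = 17.000; σ = 4.123 days.
D = μ + z·σ = 37 + 1.645·4.123 = 43.8 days

43.8 days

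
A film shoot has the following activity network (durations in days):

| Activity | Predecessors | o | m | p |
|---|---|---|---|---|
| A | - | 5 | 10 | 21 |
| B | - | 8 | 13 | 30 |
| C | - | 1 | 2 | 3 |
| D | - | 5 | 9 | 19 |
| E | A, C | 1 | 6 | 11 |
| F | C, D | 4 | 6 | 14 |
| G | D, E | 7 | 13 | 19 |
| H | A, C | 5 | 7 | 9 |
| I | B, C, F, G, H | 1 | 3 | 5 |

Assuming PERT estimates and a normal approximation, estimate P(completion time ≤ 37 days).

te_A = (5 + 4·10 + 21)/6 = 66/6 = 11; σ²_A = ((21−5)/6)² = 7.111
te_B = (8 + 4·13 + 30)/6 = 90/6 = 15; σ²_B = ((30−8)/6)² = 13.444
te_C = (1 + 4·2 + 3)/6 = 12/6 = 2; σ²_C = ((3−1)/6)² = 0.111
te_D = (5 + 4·9 + 19)/6 = 60/6 = 10; σ²_D = ((19−5)/6)² = 5.444
te_E = (1 + 4·6 + 11)/6 = 36/6 = 6; σ²_E = ((11−1)/6)² = 2.778
te_F = (4 + 4·6 + 14)/6 = 42/6 = 7; σ²_F = ((14−4)/6)² = 2.778
te_G = (7 + 4·13 + 19)/6 = 78/6 = 13; σ²_G = ((19−7)/6)² = 4.000
te_H = (5 + 4·7 + 9)/6 = 42/6 = 7; σ²_H = ((9−5)/6)² = 0.444
te_I = (1 + 4·3 + 5)/6 = 18/6 = 3; σ²_I = ((5−1)/6)² = 0.444

Forward pass:
ES_A = 0; EF_A = 11
ES_B = 0; EF_B = 15
ES_C = 0; EF_C = 2
ES_D = 0; EF_D = 10
ES_E = max(EF_A=11, EF_C=2) = 11; EF_E = 11+6 = 17
ES_F = max(EF_C=2, EF_D=10) = 10; EF_F = 10+7 = 17
ES_G = max(EF_D=10, EF_E=17) = 17; EF_G = 17+13 = 30
ES_H = max(EF_A=11, EF_C=2) = 11; EF_H = 11+7 = 18
ES_I = max(EF_B=15, EF_C=2, EF_F=17, EF_G=30, EF_H=18) = 30; EF_I = 30+3 = 33
Expected project duration μ = 33 days. Critical path: A → E → G → I.

Variance along critical path = 7.111 + 2.778 + 4.000 + 0.444 = 14.333; σ = √14.333 = 3.786 days.
Z = (37 − 33) / 3.786 = 1.057
P(T ≤ 37) = Φ(1.057) ≈ 0.855

0.855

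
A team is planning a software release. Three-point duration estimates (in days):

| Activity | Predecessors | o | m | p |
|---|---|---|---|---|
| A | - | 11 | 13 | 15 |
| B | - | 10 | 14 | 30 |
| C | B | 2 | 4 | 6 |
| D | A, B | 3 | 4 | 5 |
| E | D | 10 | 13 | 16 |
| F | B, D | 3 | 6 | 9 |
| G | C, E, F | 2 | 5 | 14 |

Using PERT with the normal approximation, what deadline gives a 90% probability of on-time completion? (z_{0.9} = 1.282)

44.2 days

te_A = (11 + 4·13 + 15)/6 = 78/6 = 13; σ²_A = ((15−11)/6)² = 0.444
te_B = (10 + 4·14 + 30)/6 = 96/6 = 16; σ²_B = ((30−10)/6)² = 11.111
te_C = (2 + 4·4 + 6)/6 = 24/6 = 4; σ²_C = ((6−2)/6)² = 0.444
te_D = (3 + 4·4 + 5)/6 = 24/6 = 4; σ²_D = ((5−3)/6)² = 0.111
te_E = (10 + 4·13 + 16)/6 = 78/6 = 13; σ²_E = ((16−10)/6)² = 1.000
te_F = (3 + 4·6 + 9)/6 = 36/6 = 6; σ²_F = ((9−3)/6)² = 1.000
te_G = (2 + 4·5 + 14)/6 = 36/6 = 6; σ²_G = ((14−2)/6)² = 4.000

Forward pass:
ES_A = 0; EF_A = 13
ES_B = 0; EF_B = 16
ES_C = 16; EF_C = 16+4 = 20
ES_D = max(EF_A=13, EF_B=16) = 16; EF_D = 16+4 = 20
ES_E = 20; EF_E = 20+13 = 33
ES_F = max(EF_B=16, EF_D=20) = 20; EF_F = 20+6 = 26
ES_G = max(EF_C=20, EF_E=33, EF_F=26) = 33; EF_G = 33+6 = 39
Expected project duration μ = 39 days. Critical path: B → D → E → G.

Variance along critical path = 11.111 + 0.111 + 1.000 + 4.000 = 16.222; σ = 4.028 days.
D = μ + z·σ = 39 + 1.282·4.028 = 44.2 days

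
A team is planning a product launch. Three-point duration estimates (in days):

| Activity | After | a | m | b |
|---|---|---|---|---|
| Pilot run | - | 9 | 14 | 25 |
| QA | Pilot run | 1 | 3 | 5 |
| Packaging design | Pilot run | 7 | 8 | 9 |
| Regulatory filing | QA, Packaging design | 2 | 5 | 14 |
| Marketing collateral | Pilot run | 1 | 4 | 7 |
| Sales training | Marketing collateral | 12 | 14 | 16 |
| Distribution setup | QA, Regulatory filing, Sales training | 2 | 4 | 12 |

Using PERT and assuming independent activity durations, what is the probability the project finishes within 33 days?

0.069

te_Pilot run = (9 + 4·14 + 25)/6 = 90/6 = 15; σ²_Pilot run = ((25−9)/6)² = 7.111
te_QA = (1 + 4·3 + 5)/6 = 18/6 = 3; σ²_QA = ((5−1)/6)² = 0.444
te_Packaging design = (7 + 4·8 + 9)/6 = 48/6 = 8; σ²_Packaging design = ((9−7)/6)² = 0.111
te_Regulatory filing = (2 + 4·5 + 14)/6 = 36/6 = 6; σ²_Regulatory filing = ((14−2)/6)² = 4.000
te_Marketing collateral = (1 + 4·4 + 7)/6 = 24/6 = 4; σ²_Marketing collateral = ((7−1)/6)² = 1.000
te_Sales training = (12 + 4·14 + 16)/6 = 84/6 = 14; σ²_Sales training = ((16−12)/6)² = 0.444
te_Distribution setup = (2 + 4·4 + 12)/6 = 30/6 = 5; σ²_Distribution setup = ((12−2)/6)² = 2.778

Forward pass:
ES_Pilot run = 0; EF_Pilot run = 15
ES_QA = 15; EF_QA = 15+3 = 18
ES_Packaging design = 15; EF_Packaging design = 15+8 = 23
ES_Regulatory filing = max(EF_QA=18, EF_Packaging design=23) = 23; EF_Regulatory filing = 23+6 = 29
ES_Marketing collateral = 15; EF_Marketing collateral = 15+4 = 19
ES_Sales training = 19; EF_Sales training = 19+14 = 33
ES_Distribution setup = max(EF_QA=18, EF_Regulatory filing=29, EF_Sales training=33) = 33; EF_Distribution setup = 33+5 = 38
Expected project duration μ = 38 days. Critical path: Pilot run → Marketing collateral → Sales training → Distribution setup.

Variance along critical path = 7.111 + 1.000 + 0.444 + 2.778 = 11.333; σ = √11.333 = 3.367 days.
Z = (33 − 38) / 3.367 = -1.485
P(T ≤ 33) = Φ(-1.485) ≈ 0.069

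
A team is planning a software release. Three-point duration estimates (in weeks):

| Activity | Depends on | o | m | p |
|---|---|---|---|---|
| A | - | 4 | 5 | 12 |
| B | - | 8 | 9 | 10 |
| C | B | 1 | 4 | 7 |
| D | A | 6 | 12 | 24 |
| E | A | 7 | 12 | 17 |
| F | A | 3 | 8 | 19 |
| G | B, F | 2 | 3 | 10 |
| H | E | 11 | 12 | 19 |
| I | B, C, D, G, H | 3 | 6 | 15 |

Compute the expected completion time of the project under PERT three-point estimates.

te_A = (4 + 4·5 + 12)/6 = 36/6 = 6
te_B = (8 + 4·9 + 10)/6 = 54/6 = 9
te_C = (1 + 4·4 + 7)/6 = 24/6 = 4
te_D = (6 + 4·12 + 24)/6 = 78/6 = 13
te_E = (7 + 4·12 + 17)/6 = 72/6 = 12
te_F = (3 + 4·8 + 19)/6 = 54/6 = 9
te_G = (2 + 4·3 + 10)/6 = 24/6 = 4
te_H = (11 + 4·12 + 19)/6 = 78/6 = 13
te_I = (3 + 4·6 + 15)/6 = 42/6 = 7

Forward pass:
ES_A = 0; EF_A = 6
ES_B = 0; EF_B = 9
ES_C = 9; EF_C = 9+4 = 13
ES_D = 6; EF_D = 6+13 = 19
ES_E = 6; EF_E = 6+12 = 18
ES_F = 6; EF_F = 6+9 = 15
ES_G = max(EF_B=9, EF_F=15) = 15; EF_G = 15+4 = 19
ES_H = 18; EF_H = 18+13 = 31
ES_I = max(EF_B=9, EF_C=13, EF_D=19, EF_G=19, EF_H=31) = 31; EF_I = 31+7 = 38
Expected project duration μ = 38 weeks. Critical path: A → E → H → I.

38 weeks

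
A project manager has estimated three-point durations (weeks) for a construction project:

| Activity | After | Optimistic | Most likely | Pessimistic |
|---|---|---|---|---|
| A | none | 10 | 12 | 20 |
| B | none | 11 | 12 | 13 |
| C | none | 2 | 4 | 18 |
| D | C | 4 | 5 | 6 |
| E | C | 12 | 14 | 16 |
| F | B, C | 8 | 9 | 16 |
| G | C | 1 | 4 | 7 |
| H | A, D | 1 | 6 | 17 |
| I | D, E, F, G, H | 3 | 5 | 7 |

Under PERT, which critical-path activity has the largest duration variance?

F

te_A = (10 + 4·12 + 20)/6 = 78/6 = 13; σ²_A = ((20−10)/6)² = 2.778
te_B = (11 + 4·12 + 13)/6 = 72/6 = 12; σ²_B = ((13−11)/6)² = 0.111
te_C = (2 + 4·4 + 18)/6 = 36/6 = 6; σ²_C = ((18−2)/6)² = 7.111
te_D = (4 + 4·5 + 6)/6 = 30/6 = 5; σ²_D = ((6−4)/6)² = 0.111
te_E = (12 + 4·14 + 16)/6 = 84/6 = 14; σ²_E = ((16−12)/6)² = 0.444
te_F = (8 + 4·9 + 16)/6 = 60/6 = 10; σ²_F = ((16−8)/6)² = 1.778
te_G = (1 + 4·4 + 7)/6 = 24/6 = 4; σ²_G = ((7−1)/6)² = 1.000
te_H = (1 + 4·6 + 17)/6 = 42/6 = 7; σ²_H = ((17−1)/6)² = 7.111
te_I = (3 + 4·5 + 7)/6 = 30/6 = 5; σ²_I = ((7−3)/6)² = 0.444

Forward pass:
ES_A = 0; EF_A = 13
ES_B = 0; EF_B = 12
ES_C = 0; EF_C = 6
ES_D = 6; EF_D = 6+5 = 11
ES_E = 6; EF_E = 6+14 = 20
ES_F = max(EF_B=12, EF_C=6) = 12; EF_F = 12+10 = 22
ES_G = 6; EF_G = 6+4 = 10
ES_H = max(EF_A=13, EF_D=11) = 13; EF_H = 13+7 = 20
ES_I = max(EF_D=11, EF_E=20, EF_F=22, EF_G=10, EF_H=20) = 22; EF_I = 22+5 = 27
Expected project duration μ = 27 weeks. Critical path: B → F → I.

Variances on critical path: σ²_B=0.111, σ²_F=1.778, σ²_I=0.444.
Largest is σ²_F = 1.778.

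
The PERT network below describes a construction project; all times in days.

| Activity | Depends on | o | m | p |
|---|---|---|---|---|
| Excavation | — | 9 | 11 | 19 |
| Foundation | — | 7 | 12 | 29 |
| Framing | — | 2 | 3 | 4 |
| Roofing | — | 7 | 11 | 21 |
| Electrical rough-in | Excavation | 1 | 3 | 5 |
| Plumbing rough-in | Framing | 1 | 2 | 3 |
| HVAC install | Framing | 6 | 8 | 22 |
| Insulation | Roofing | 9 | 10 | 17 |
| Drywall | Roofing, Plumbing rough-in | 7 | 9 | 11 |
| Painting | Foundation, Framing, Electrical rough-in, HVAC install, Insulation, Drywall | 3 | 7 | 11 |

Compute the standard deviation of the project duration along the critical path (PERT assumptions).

3.00 days

te_Excavation = (9 + 4·11 + 19)/6 = 72/6 = 12; σ²_Excavation = ((19−9)/6)² = 2.778
te_Foundation = (7 + 4·12 + 29)/6 = 84/6 = 14; σ²_Foundation = ((29−7)/6)² = 13.444
te_Framing = (2 + 4·3 + 4)/6 = 18/6 = 3; σ²_Framing = ((4−2)/6)² = 0.111
te_Roofing = (7 + 4·11 + 21)/6 = 72/6 = 12; σ²_Roofing = ((21−7)/6)² = 5.444
te_Electrical rough-in = (1 + 4·3 + 5)/6 = 18/6 = 3; σ²_Electrical rough-in = ((5−1)/6)² = 0.444
te_Plumbing rough-in = (1 + 4·2 + 3)/6 = 12/6 = 2; σ²_Plumbing rough-in = ((3−1)/6)² = 0.111
te_HVAC install = (6 + 4·8 + 22)/6 = 60/6 = 10; σ²_HVAC install = ((22−6)/6)² = 7.111
te_Insulation = (9 + 4·10 + 17)/6 = 66/6 = 11; σ²_Insulation = ((17−9)/6)² = 1.778
te_Drywall = (7 + 4·9 + 11)/6 = 54/6 = 9; σ²_Drywall = ((11−7)/6)² = 0.444
te_Painting = (3 + 4·7 + 11)/6 = 42/6 = 7; σ²_Painting = ((11−3)/6)² = 1.778

Forward pass:
ES_Excavation = 0; EF_Excavation = 12
ES_Foundation = 0; EF_Foundation = 14
ES_Framing = 0; EF_Framing = 3
ES_Roofing = 0; EF_Roofing = 12
ES_Electrical rough-in = 12; EF_Electrical rough-in = 12+3 = 15
ES_Plumbing rough-in = 3; EF_Plumbing rough-in = 3+2 = 5
ES_HVAC install = 3; EF_HVAC install = 3+10 = 13
ES_Insulation = 12; EF_Insulation = 12+11 = 23
ES_Drywall = max(EF_Roofing=12, EF_Plumbing rough-in=5) = 12; EF_Drywall = 12+9 = 21
ES_Painting = max(EF_Foundation=14, EF_Framing=3, EF_Electrical rough-in=15, EF_HVAC install=13, EF_Insulation=23, EF_Drywall=21) = 23; EF_Painting = 23+7 = 30
Expected project duration μ = 30 days. Critical path: Roofing → Insulation → Painting.

Variance along critical path = 5.444 + 1.778 + 1.778 = 9.000
σ = √9.000 = 3.000 days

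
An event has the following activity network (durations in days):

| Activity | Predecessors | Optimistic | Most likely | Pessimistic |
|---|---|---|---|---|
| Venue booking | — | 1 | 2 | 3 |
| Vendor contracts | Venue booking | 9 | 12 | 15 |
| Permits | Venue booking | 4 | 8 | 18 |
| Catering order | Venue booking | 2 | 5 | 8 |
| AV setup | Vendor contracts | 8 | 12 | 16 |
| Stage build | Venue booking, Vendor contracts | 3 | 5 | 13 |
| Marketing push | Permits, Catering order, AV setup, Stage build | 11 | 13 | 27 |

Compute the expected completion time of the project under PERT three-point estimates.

te_Venue booking = (1 + 4·2 + 3)/6 = 12/6 = 2
te_Vendor contracts = (9 + 4·12 + 15)/6 = 72/6 = 12
te_Permits = (4 + 4·8 + 18)/6 = 54/6 = 9
te_Catering order = (2 + 4·5 + 8)/6 = 30/6 = 5
te_AV setup = (8 + 4·12 + 16)/6 = 72/6 = 12
te_Stage build = (3 + 4·5 + 13)/6 = 36/6 = 6
te_Marketing push = (11 + 4·13 + 27)/6 = 90/6 = 15

Forward pass:
ES_Venue booking = 0; EF_Venue booking = 2
ES_Vendor contracts = 2; EF_Vendor contracts = 2+12 = 14
ES_Permits = 2; EF_Permits = 2+9 = 11
ES_Catering order = 2; EF_Catering order = 2+5 = 7
ES_AV setup = 14; EF_AV setup = 14+12 = 26
ES_Stage build = max(EF_Venue booking=2, EF_Vendor contracts=14) = 14; EF_Stage build = 14+6 = 20
ES_Marketing push = max(EF_Permits=11, EF_Catering order=7, EF_AV setup=26, EF_Stage build=20) = 26; EF_Marketing push = 26+15 = 41
Expected project duration μ = 41 days. Critical path: Venue booking → Vendor contracts → AV setup → Marketing push.

41 days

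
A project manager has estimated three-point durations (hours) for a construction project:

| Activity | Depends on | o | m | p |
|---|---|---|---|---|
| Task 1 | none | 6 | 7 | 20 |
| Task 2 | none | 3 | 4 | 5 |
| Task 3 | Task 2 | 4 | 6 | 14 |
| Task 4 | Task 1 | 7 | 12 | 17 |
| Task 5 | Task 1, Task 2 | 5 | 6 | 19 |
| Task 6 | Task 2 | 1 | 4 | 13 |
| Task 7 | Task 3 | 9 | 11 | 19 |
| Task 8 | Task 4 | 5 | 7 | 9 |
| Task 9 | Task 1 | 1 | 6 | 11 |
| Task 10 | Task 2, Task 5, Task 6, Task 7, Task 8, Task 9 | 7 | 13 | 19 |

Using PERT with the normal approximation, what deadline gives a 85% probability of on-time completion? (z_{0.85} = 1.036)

te_Task 1 = (6 + 4·7 + 20)/6 = 54/6 = 9; σ²_Task 1 = ((20−6)/6)² = 5.444
te_Task 2 = (3 + 4·4 + 5)/6 = 24/6 = 4; σ²_Task 2 = ((5−3)/6)² = 0.111
te_Task 3 = (4 + 4·6 + 14)/6 = 42/6 = 7; σ²_Task 3 = ((14−4)/6)² = 2.778
te_Task 4 = (7 + 4·12 + 17)/6 = 72/6 = 12; σ²_Task 4 = ((17−7)/6)² = 2.778
te_Task 5 = (5 + 4·6 + 19)/6 = 48/6 = 8; σ²_Task 5 = ((19−5)/6)² = 5.444
te_Task 6 = (1 + 4·4 + 13)/6 = 30/6 = 5; σ²_Task 6 = ((13−1)/6)² = 4.000
te_Task 7 = (9 + 4·11 + 19)/6 = 72/6 = 12; σ²_Task 7 = ((19−9)/6)² = 2.778
te_Task 8 = (5 + 4·7 + 9)/6 = 42/6 = 7; σ²_Task 8 = ((9−5)/6)² = 0.444
te_Task 9 = (1 + 4·6 + 11)/6 = 36/6 = 6; σ²_Task 9 = ((11−1)/6)² = 2.778
te_Task 10 = (7 + 4·13 + 19)/6 = 78/6 = 13; σ²_Task 10 = ((19−7)/6)² = 4.000

Forward pass:
ES_Task 1 = 0; EF_Task 1 = 9
ES_Task 2 = 0; EF_Task 2 = 4
ES_Task 3 = 4; EF_Task 3 = 4+7 = 11
ES_Task 4 = 9; EF_Task 4 = 9+12 = 21
ES_Task 5 = max(EF_Task 1=9, EF_Task 2=4) = 9; EF_Task 5 = 9+8 = 17
ES_Task 6 = 4; EF_Task 6 = 4+5 = 9
ES_Task 7 = 11; EF_Task 7 = 11+12 = 23
ES_Task 8 = 21; EF_Task 8 = 21+7 = 28
ES_Task 9 = 9; EF_Task 9 = 9+6 = 15
ES_Task 10 = max(EF_Task 2=4, EF_Task 5=17, EF_Task 6=9, EF_Task 7=23, EF_Task 8=28, EF_Task 9=15) = 28; EF_Task 10 = 28+13 = 41
Expected project duration μ = 41 hours. Critical path: Task 1 → Task 4 → Task 8 → Task 10.

Variance along critical path = 5.444 + 2.778 + 0.444 + 4.000 = 12.667; σ = 3.559 hours.
D = μ + z·σ = 41 + 1.036·3.559 = 44.7 hours

44.7 hours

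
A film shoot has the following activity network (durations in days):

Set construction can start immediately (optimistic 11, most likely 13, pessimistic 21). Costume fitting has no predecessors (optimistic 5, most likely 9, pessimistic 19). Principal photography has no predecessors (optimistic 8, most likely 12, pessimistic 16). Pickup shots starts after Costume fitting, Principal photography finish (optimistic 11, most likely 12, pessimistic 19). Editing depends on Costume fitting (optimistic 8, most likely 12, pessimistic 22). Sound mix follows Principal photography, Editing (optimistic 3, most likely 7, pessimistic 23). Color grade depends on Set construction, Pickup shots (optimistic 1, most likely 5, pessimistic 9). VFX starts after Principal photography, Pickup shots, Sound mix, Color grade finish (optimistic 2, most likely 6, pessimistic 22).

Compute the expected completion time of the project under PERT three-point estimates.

te_Set construction = (11 + 4·13 + 21)/6 = 84/6 = 14
te_Costume fitting = (5 + 4·9 + 19)/6 = 60/6 = 10
te_Principal photography = (8 + 4·12 + 16)/6 = 72/6 = 12
te_Pickup shots = (11 + 4·12 + 19)/6 = 78/6 = 13
te_Editing = (8 + 4·12 + 22)/6 = 78/6 = 13
te_Sound mix = (3 + 4·7 + 23)/6 = 54/6 = 9
te_Color grade = (1 + 4·5 + 9)/6 = 30/6 = 5
te_VFX = (2 + 4·6 + 22)/6 = 48/6 = 8

Forward pass:
ES_Set construction = 0; EF_Set construction = 14
ES_Costume fitting = 0; EF_Costume fitting = 10
ES_Principal photography = 0; EF_Principal photography = 12
ES_Pickup shots = max(EF_Costume fitting=10, EF_Principal photography=12) = 12; EF_Pickup shots = 12+13 = 25
ES_Editing = 10; EF_Editing = 10+13 = 23
ES_Sound mix = max(EF_Principal photography=12, EF_Editing=23) = 23; EF_Sound mix = 23+9 = 32
ES_Color grade = max(EF_Set construction=14, EF_Pickup shots=25) = 25; EF_Color grade = 25+5 = 30
ES_VFX = max(EF_Principal photography=12, EF_Pickup shots=25, EF_Sound mix=32, EF_Color grade=30) = 32; EF_VFX = 32+8 = 40
Expected project duration μ = 40 days. Critical path: Costume fitting → Editing → Sound mix → VFX.

40 days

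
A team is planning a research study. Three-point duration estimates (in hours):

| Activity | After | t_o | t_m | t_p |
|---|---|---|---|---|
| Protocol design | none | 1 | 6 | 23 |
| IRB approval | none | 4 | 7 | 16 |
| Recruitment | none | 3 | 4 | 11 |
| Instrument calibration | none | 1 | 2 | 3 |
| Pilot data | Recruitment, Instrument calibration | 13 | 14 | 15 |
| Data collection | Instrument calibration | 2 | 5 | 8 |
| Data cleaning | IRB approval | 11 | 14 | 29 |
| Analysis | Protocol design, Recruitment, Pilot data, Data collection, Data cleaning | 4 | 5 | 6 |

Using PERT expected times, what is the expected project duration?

29 hours

te_Protocol design = (1 + 4·6 + 23)/6 = 48/6 = 8
te_IRB approval = (4 + 4·7 + 16)/6 = 48/6 = 8
te_Recruitment = (3 + 4·4 + 11)/6 = 30/6 = 5
te_Instrument calibration = (1 + 4·2 + 3)/6 = 12/6 = 2
te_Pilot data = (13 + 4·14 + 15)/6 = 84/6 = 14
te_Data collection = (2 + 4·5 + 8)/6 = 30/6 = 5
te_Data cleaning = (11 + 4·14 + 29)/6 = 96/6 = 16
te_Analysis = (4 + 4·5 + 6)/6 = 30/6 = 5

Forward pass:
ES_Protocol design = 0; EF_Protocol design = 8
ES_IRB approval = 0; EF_IRB approval = 8
ES_Recruitment = 0; EF_Recruitment = 5
ES_Instrument calibration = 0; EF_Instrument calibration = 2
ES_Pilot data = max(EF_Recruitment=5, EF_Instrument calibration=2) = 5; EF_Pilot data = 5+14 = 19
ES_Data collection = 2; EF_Data collection = 2+5 = 7
ES_Data cleaning = 8; EF_Data cleaning = 8+16 = 24
ES_Analysis = max(EF_Protocol design=8, EF_Recruitment=5, EF_Pilot data=19, EF_Data collection=7, EF_Data cleaning=24) = 24; EF_Analysis = 24+5 = 29
Expected project duration μ = 29 hours. Critical path: IRB approval → Data cleaning → Analysis.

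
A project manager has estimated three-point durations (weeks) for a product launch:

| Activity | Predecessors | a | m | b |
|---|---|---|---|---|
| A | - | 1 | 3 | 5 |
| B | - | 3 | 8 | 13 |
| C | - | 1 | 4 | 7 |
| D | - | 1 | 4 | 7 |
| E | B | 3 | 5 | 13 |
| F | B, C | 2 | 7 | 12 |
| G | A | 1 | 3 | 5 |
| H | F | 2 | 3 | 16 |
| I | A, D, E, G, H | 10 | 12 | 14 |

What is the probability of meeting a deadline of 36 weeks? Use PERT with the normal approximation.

te_A = (1 + 4·3 + 5)/6 = 18/6 = 3; σ²_A = ((5−1)/6)² = 0.444
te_B = (3 + 4·8 + 13)/6 = 48/6 = 8; σ²_B = ((13−3)/6)² = 2.778
te_C = (1 + 4·4 + 7)/6 = 24/6 = 4; σ²_C = ((7−1)/6)² = 1.000
te_D = (1 + 4·4 + 7)/6 = 24/6 = 4; σ²_D = ((7−1)/6)² = 1.000
te_E = (3 + 4·5 + 13)/6 = 36/6 = 6; σ²_E = ((13−3)/6)² = 2.778
te_F = (2 + 4·7 + 12)/6 = 42/6 = 7; σ²_F = ((12−2)/6)² = 2.778
te_G = (1 + 4·3 + 5)/6 = 18/6 = 3; σ²_G = ((5−1)/6)² = 0.444
te_H = (2 + 4·3 + 16)/6 = 30/6 = 5; σ²_H = ((16−2)/6)² = 5.444
te_I = (10 + 4·12 + 14)/6 = 72/6 = 12; σ²_I = ((14−10)/6)² = 0.444

Forward pass:
ES_A = 0; EF_A = 3
ES_B = 0; EF_B = 8
ES_C = 0; EF_C = 4
ES_D = 0; EF_D = 4
ES_E = 8; EF_E = 8+6 = 14
ES_F = max(EF_B=8, EF_C=4) = 8; EF_F = 8+7 = 15
ES_G = 3; EF_G = 3+3 = 6
ES_H = 15; EF_H = 15+5 = 20
ES_I = max(EF_A=3, EF_D=4, EF_E=14, EF_G=6, EF_H=20) = 20; EF_I = 20+12 = 32
Expected project duration μ = 32 weeks. Critical path: B → F → H → I.

Variance along critical path = 2.778 + 2.778 + 5.444 + 0.444 = 11.444; σ = √11.444 = 3.383 weeks.
Z = (36 − 32) / 3.383 = 1.182
P(T ≤ 36) = Φ(1.182) ≈ 0.881

0.881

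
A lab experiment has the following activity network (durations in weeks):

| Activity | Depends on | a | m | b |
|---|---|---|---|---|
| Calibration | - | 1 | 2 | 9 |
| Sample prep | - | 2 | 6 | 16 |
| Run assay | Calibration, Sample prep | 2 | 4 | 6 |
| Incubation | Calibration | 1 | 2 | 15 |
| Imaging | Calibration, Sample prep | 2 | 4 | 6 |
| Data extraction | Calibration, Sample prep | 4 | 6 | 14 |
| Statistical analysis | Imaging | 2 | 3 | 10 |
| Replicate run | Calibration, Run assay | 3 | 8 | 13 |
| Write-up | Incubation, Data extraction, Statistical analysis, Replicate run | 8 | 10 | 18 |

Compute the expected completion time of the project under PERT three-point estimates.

30 weeks

te_Calibration = (1 + 4·2 + 9)/6 = 18/6 = 3
te_Sample prep = (2 + 4·6 + 16)/6 = 42/6 = 7
te_Run assay = (2 + 4·4 + 6)/6 = 24/6 = 4
te_Incubation = (1 + 4·2 + 15)/6 = 24/6 = 4
te_Imaging = (2 + 4·4 + 6)/6 = 24/6 = 4
te_Data extraction = (4 + 4·6 + 14)/6 = 42/6 = 7
te_Statistical analysis = (2 + 4·3 + 10)/6 = 24/6 = 4
te_Replicate run = (3 + 4·8 + 13)/6 = 48/6 = 8
te_Write-up = (8 + 4·10 + 18)/6 = 66/6 = 11

Forward pass:
ES_Calibration = 0; EF_Calibration = 3
ES_Sample prep = 0; EF_Sample prep = 7
ES_Run assay = max(EF_Calibration=3, EF_Sample prep=7) = 7; EF_Run assay = 7+4 = 11
ES_Incubation = 3; EF_Incubation = 3+4 = 7
ES_Imaging = max(EF_Calibration=3, EF_Sample prep=7) = 7; EF_Imaging = 7+4 = 11
ES_Data extraction = max(EF_Calibration=3, EF_Sample prep=7) = 7; EF_Data extraction = 7+7 = 14
ES_Statistical analysis = 11; EF_Statistical analysis = 11+4 = 15
ES_Replicate run = max(EF_Calibration=3, EF_Run assay=11) = 11; EF_Replicate run = 11+8 = 19
ES_Write-up = max(EF_Incubation=7, EF_Data extraction=14, EF_Statistical analysis=15, EF_Replicate run=19) = 19; EF_Write-up = 19+11 = 30
Expected project duration μ = 30 weeks. Critical path: Sample prep → Run assay → Replicate run → Write-up.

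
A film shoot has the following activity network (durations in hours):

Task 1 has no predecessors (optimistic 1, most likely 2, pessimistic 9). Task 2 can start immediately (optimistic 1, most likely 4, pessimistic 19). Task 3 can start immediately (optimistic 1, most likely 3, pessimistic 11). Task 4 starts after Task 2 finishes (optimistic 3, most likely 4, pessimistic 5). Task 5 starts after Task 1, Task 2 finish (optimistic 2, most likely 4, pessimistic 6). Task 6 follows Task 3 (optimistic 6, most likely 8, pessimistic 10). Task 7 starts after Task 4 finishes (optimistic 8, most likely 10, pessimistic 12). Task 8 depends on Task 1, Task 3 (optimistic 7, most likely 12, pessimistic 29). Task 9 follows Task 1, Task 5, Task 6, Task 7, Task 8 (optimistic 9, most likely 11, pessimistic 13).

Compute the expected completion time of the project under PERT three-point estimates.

te_Task 1 = (1 + 4·2 + 9)/6 = 18/6 = 3
te_Task 2 = (1 + 4·4 + 19)/6 = 36/6 = 6
te_Task 3 = (1 + 4·3 + 11)/6 = 24/6 = 4
te_Task 4 = (3 + 4·4 + 5)/6 = 24/6 = 4
te_Task 5 = (2 + 4·4 + 6)/6 = 24/6 = 4
te_Task 6 = (6 + 4·8 + 10)/6 = 48/6 = 8
te_Task 7 = (8 + 4·10 + 12)/6 = 60/6 = 10
te_Task 8 = (7 + 4·12 + 29)/6 = 84/6 = 14
te_Task 9 = (9 + 4·11 + 13)/6 = 66/6 = 11

Forward pass:
ES_Task 1 = 0; EF_Task 1 = 3
ES_Task 2 = 0; EF_Task 2 = 6
ES_Task 3 = 0; EF_Task 3 = 4
ES_Task 4 = 6; EF_Task 4 = 6+4 = 10
ES_Task 5 = max(EF_Task 1=3, EF_Task 2=6) = 6; EF_Task 5 = 6+4 = 10
ES_Task 6 = 4; EF_Task 6 = 4+8 = 12
ES_Task 7 = 10; EF_Task 7 = 10+10 = 20
ES_Task 8 = max(EF_Task 1=3, EF_Task 3=4) = 4; EF_Task 8 = 4+14 = 18
ES_Task 9 = max(EF_Task 1=3, EF_Task 5=10, EF_Task 6=12, EF_Task 7=20, EF_Task 8=18) = 20; EF_Task 9 = 20+11 = 31
Expected project duration μ = 31 hours. Critical path: Task 2 → Task 4 → Task 7 → Task 9.

31 hours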